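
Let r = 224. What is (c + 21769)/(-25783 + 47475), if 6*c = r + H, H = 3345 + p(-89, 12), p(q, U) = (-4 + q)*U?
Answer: 12097/11832 ≈ 1.0224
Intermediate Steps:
p(q, U) = U*(-4 + q)
H = 2229 (H = 3345 + 12*(-4 - 89) = 3345 + 12*(-93) = 3345 - 1116 = 2229)
c = 2453/6 (c = (224 + 2229)/6 = (⅙)*2453 = 2453/6 ≈ 408.83)
(c + 21769)/(-25783 + 47475) = (2453/6 + 21769)/(-25783 + 47475) = (133067/6)/21692 = (133067/6)*(1/21692) = 12097/11832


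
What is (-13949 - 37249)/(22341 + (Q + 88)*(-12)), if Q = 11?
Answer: -17066/7051 ≈ -2.4204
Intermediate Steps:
(-13949 - 37249)/(22341 + (Q + 88)*(-12)) = (-13949 - 37249)/(22341 + (11 + 88)*(-12)) = -51198/(22341 + 99*(-12)) = -51198/(22341 - 1188) = -51198/21153 = -51198*1/21153 = -17066/7051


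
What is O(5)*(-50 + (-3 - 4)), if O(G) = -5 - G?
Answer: 570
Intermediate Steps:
O(5)*(-50 + (-3 - 4)) = (-5 - 1*5)*(-50 + (-3 - 4)) = (-5 - 5)*(-50 - 7) = -10*(-57) = 570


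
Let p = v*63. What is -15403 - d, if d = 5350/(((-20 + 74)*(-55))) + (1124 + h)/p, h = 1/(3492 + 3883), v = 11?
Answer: -236165672003/15332625 ≈ -15403.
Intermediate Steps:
h = 1/7375 ≈ 0.00013559
p = 693 (p = 11*63 = 693)
d = -2750872/15332625 (d = 5350/(((-20 + 74)*(-55))) + (1124 + 1/7375)/693 = 5350/((54*(-55))) + (8289501/7375)*(1/693) = 5350/(-2970) + 251197/154875 = 5350*(-1/2970) + 251197/154875 = -535/297 + 251197/154875 = -2750872/15332625 ≈ -0.17941)
-15403 - d = -15403 - 1*(-2750872/15332625) = -15403 + 2750872/15332625 = -236165672003/15332625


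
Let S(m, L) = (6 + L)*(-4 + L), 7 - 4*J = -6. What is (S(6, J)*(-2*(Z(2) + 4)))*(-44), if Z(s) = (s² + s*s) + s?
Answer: -8547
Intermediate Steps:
J = 13/4 (J = 7/4 - ¼*(-6) = 7/4 + 3/2 = 13/4 ≈ 3.2500)
S(m, L) = (-4 + L)*(6 + L)
Z(s) = s + 2*s² (Z(s) = (s² + s²) + s = 2*s² + s = s + 2*s²)
(S(6, J)*(-2*(Z(2) + 4)))*(-44) = ((-24 + (13/4)² + 2*(13/4))*(-2*(2*(1 + 2*2) + 4)))*(-44) = ((-24 + 169/16 + 13/2)*(-2*(2*(1 + 4) + 4)))*(-44) = -(-111)*(2*5 + 4)/8*(-44) = -(-111)*(10 + 4)/8*(-44) = -(-111)*14/8*(-44) = -111/16*(-28)*(-44) = (777/4)*(-44) = -8547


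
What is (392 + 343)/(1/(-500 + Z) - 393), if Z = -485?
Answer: -723975/387106 ≈ -1.8702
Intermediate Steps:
(392 + 343)/(1/(-500 + Z) - 393) = (392 + 343)/(1/(-500 - 485) - 393) = 735/(1/(-985) - 393) = 735/(-1/985 - 393) = 735/(-387106/985) = 735*(-985/387106) = -723975/387106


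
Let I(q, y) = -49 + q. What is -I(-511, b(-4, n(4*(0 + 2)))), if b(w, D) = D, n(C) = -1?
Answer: 560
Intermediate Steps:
-I(-511, b(-4, n(4*(0 + 2)))) = -(-49 - 511) = -1*(-560) = 560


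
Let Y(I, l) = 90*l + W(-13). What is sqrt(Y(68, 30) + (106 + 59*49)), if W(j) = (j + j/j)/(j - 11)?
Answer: sqrt(22790)/2 ≈ 75.482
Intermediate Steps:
W(j) = (1 + j)/(-11 + j) (W(j) = (j + 1)/(-11 + j) = (1 + j)/(-11 + j))
Y(I, l) = 1/2 + 90*l (Y(I, l) = 90*l + (1 - 13)/(-11 - 13) = 90*l - 12/(-24) = 90*l - 1/24*(-12) = 90*l + 1/2 = 1/2 + 90*l)
sqrt(Y(68, 30) + (106 + 59*49)) = sqrt((1/2 + 90*30) + (106 + 59*49)) = sqrt((1/2 + 2700) + (106 + 2891)) = sqrt(5401/2 + 2997) = sqrt(11395/2) = sqrt(22790)/2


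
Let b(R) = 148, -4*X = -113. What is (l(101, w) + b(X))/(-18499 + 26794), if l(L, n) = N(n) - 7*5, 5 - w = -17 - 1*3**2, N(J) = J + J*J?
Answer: 221/1659 ≈ 0.13321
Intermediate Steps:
X = 113/4 (X = -1/4*(-113) = 113/4 ≈ 28.250)
N(J) = J + J**2
w = 31 (w = 5 - (-17 - 1*3**2) = 5 - (-17 - 1*9) = 5 - (-17 - 9) = 5 - 1*(-26) = 5 + 26 = 31)
l(L, n) = -35 + n*(1 + n) (l(L, n) = n*(1 + n) - 7*5 = n*(1 + n) - 35 = -35 + n*(1 + n))
(l(101, w) + b(X))/(-18499 + 26794) = ((-35 + 31*(1 + 31)) + 148)/(-18499 + 26794) = ((-35 + 31*32) + 148)/8295 = ((-35 + 992) + 148)*(1/8295) = (957 + 148)*(1/8295) = 1105*(1/8295) = 221/1659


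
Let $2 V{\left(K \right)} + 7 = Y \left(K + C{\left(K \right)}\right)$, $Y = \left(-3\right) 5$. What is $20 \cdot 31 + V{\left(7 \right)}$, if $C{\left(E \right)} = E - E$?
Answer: $564$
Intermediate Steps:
$C{\left(E \right)} = 0$
$Y = -15$
$V{\left(K \right)} = - \frac{7}{2} - \frac{15 K}{2}$ ($V{\left(K \right)} = - \frac{7}{2} + \frac{\left(-15\right) \left(K + 0\right)}{2} = - \frac{7}{2} + \frac{\left(-15\right) K}{2} = - \frac{7}{2} - \frac{15 K}{2}$)
$20 \cdot 31 + V{\left(7 \right)} = 20 \cdot 31 - 56 = 620 - 56 = 564$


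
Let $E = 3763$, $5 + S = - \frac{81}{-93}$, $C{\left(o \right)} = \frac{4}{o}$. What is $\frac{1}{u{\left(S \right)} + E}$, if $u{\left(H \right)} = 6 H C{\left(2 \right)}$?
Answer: $\frac{31}{115117} \approx 0.00026929$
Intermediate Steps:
$S = - \frac{128}{31}$ ($S = -5 - \frac{81}{-93} = -5 - - \frac{27}{31} = -5 + \frac{27}{31} = - \frac{128}{31} \approx -4.129$)
$u{\left(H \right)} = 12 H$ ($u{\left(H \right)} = 6 H \frac{4}{2} = 6 H 4 \cdot \frac{1}{2} = 6 H 2 = 12 H$)
$\frac{1}{u{\left(S \right)} + E} = \frac{1}{12 \left(- \frac{128}{31}\right) + 3763} = \frac{1}{- \frac{1536}{31} + 3763} = \frac{1}{\frac{115117}{31}} = \frac{31}{115117}$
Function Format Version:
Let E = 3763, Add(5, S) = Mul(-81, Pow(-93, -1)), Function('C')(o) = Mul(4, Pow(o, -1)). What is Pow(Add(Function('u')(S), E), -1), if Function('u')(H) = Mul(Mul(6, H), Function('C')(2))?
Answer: Rational(31, 115117) ≈ 0.00026929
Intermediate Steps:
S = Rational(-128, 31) (S = Add(-5, Mul(-81, Pow(-93, -1))) = Add(-5, Mul(-81, Rational(-1, 93))) = Add(-5, Rational(27, 31)) = Rational(-128, 31) ≈ -4.1290)
Function('u')(H) = Mul(12, H) (Function('u')(H) = Mul(Mul(6, H), Mul(4, Pow(2, -1))) = Mul(Mul(6, H), Mul(4, Rational(1, 2))) = Mul(Mul(6, H), 2) = Mul(12, H))
Pow(Add(Function('u')(S), E), -1) = Pow(Add(Mul(12, Rational(-128, 31)), 3763), -1) = Pow(Add(Rational(-1536, 31), 3763), -1) = Pow(Rational(115117, 31), -1) = Rational(31, 115117)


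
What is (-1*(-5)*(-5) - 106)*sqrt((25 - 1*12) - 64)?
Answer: -131*I*sqrt(51) ≈ -935.53*I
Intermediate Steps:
(-1*(-5)*(-5) - 106)*sqrt((25 - 1*12) - 64) = (5*(-5) - 106)*sqrt((25 - 12) - 64) = (-25 - 106)*sqrt(13 - 64) = -131*I*sqrt(51)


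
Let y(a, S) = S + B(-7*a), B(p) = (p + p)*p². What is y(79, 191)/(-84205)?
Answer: 338224563/84205 ≈ 4016.7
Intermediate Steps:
B(p) = 2*p³ (B(p) = (2*p)*p² = 2*p³)
y(a, S) = S - 686*a³ (y(a, S) = S + 2*(-7*a)³ = S + 2*(-343*a³) = S - 686*a³)
y(79, 191)/(-84205) = (191 - 686*79³)/(-84205) = (191 - 686*493039)*(-1/84205) = (191 - 338224754)*(-1/84205) = -338224563*(-1/84205) = 338224563/84205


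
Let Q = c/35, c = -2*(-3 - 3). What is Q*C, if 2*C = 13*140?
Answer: 312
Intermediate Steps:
C = 910 (C = (13*140)/2 = (½)*1820 = 910)
c = 12 (c = -2*(-6) = 12)
Q = 12/35 ≈ 0.34286
Q*C = (12/35)*910 = 312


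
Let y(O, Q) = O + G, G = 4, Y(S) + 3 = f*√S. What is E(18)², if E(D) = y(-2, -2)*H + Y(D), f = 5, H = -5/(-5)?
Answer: 451 - 30*√2 ≈ 408.57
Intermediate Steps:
H = 1 (H = -5*(-⅕) = 1)
Y(S) = -3 + 5*√S
y(O, Q) = 4 + O (y(O, Q) = O + 4 = 4 + O)
E(D) = -1 + 5*√D (E(D) = (4 - 2)*1 + (-3 + 5*√D) = 2*1 + (-3 + 5*√D) = 2 + (-3 + 5*√D) = -1 + 5*√D)
E(18)² = (-1 + 5*√18)² = (-1 + 5*(3*√2))² = (-1 + 15*√2)²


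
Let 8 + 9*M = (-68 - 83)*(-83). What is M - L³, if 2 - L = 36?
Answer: 122087/3 ≈ 40696.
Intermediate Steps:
L = -34 (L = 2 - 1*36 = 2 - 36 = -34)
M = 4175/3 (M = -8/9 + ((-68 - 83)*(-83))/9 = -8/9 + (-151*(-83))/9 = -8/9 + (⅑)*12533 = -8/9 + 12533/9 = 4175/3 ≈ 1391.7)
M - L³ = 4175/3 - 1*(-34)³ = 4175/3 - 1*(-39304) = 4175/3 + 39304 = 122087/3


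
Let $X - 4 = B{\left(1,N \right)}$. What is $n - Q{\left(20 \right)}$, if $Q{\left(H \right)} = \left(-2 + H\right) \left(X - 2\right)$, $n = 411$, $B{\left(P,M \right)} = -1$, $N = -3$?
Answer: $393$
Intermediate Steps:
$X = 3$ ($X = 4 - 1 = 3$)
$Q{\left(H \right)} = -2 + H$ ($Q{\left(H \right)} = \left(-2 + H\right) \left(3 - 2\right) = \left(-2 + H\right) 1 = -2 + H$)
$n - Q{\left(20 \right)} = 411 - \left(-2 + 20\right) = 411 - 18 = 393$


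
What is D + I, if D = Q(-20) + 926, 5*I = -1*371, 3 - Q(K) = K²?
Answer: 2274/5 ≈ 454.80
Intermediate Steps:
Q(K) = 3 - K²
I = -371/5 (I = (-1*371)/5 = (⅕)*(-371) = -371/5 ≈ -74.200)
D = 529 (D = (3 - 1*(-20)²) + 926 = (3 - 1*400) + 926 = (3 - 400) + 926 = -397 + 926 = 529)
D + I = 529 - 371/5 = 2274/5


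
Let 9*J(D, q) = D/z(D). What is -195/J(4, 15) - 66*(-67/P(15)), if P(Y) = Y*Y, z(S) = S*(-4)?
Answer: 527974/75 ≈ 7039.7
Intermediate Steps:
z(S) = -4*S
J(D, q) = -1/36 (J(D, q) = (D/((-4*D)))/9 = (D*(-1/(4*D)))/9 = (⅑)*(-¼) = -1/36)
P(Y) = Y²
-195/J(4, 15) - 66*(-67/P(15)) = -195/(-1/36) - 66/(15²/(-67)) = -195*(-36) - 66/(225*(-1/67)) = 7020 - 66/(-225/67) = 7020 - 66*(-67/225) = 7020 + 1474/75 = 527974/75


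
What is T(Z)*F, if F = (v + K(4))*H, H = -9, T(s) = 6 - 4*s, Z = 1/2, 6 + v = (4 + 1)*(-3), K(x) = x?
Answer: 612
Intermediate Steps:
v = -21 (v = -6 + (4 + 1)*(-3) = -6 + 5*(-3) = -6 - 15 = -21)
Z = ½ (Z = 1*(½) = ½ ≈ 0.50000)
F = 153 (F = (-21 + 4)*(-9) = -17*(-9) = 153)
T(Z)*F = (6 - 4*½)*153 = (6 - 2)*153 = 4*153 = 612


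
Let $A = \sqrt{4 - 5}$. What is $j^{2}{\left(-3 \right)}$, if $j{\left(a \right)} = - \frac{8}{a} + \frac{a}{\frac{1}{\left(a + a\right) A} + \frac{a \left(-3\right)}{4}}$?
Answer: $\frac{8644048}{4835601} + \frac{141504 i}{537289} \approx 1.7876 + 0.26337 i$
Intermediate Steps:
$A = i$ ($A = \sqrt{-1} = i \approx 1.0 i$)
$j{\left(a \right)} = - \frac{8}{a} + \frac{a}{- \frac{3 a}{4} - \frac{i}{2 a}}$ ($j{\left(a \right)} = - \frac{8}{a} + \frac{a}{\frac{1}{\left(a + a\right) i} + \frac{a \left(-3\right)}{4}} = - \frac{8}{a} + \frac{a}{\frac{\left(-1\right) i}{2 a} + - 3 a \frac{1}{4}} = - \frac{8}{a} + \frac{a}{\frac{1}{2 a} \left(- i\right) - \frac{3 a}{4}} = - \frac{8}{a} + \frac{a}{- \frac{i}{2 a} - \frac{3 a}{4}} = - \frac{8}{a} + \frac{a}{- \frac{3 a}{4} - \frac{i}{2 a}}$)
$j^{2}{\left(-3 \right)} = \left(\frac{4 \left(4 - i \left(-3\right)^{3} - 6 i \left(-3\right)^{2}\right)}{\left(-3\right) \left(-2 + 3 i \left(-3\right)^{2}\right)}\right)^{2} = \left(4 \left(- \frac{1}{3}\right) \frac{1}{-2 + 3 i 9} \left(4 - i \left(-27\right) - 6 i 9\right)\right)^{2} = \left(4 \left(- \frac{1}{3}\right) \frac{1}{-2 + 27 i} \left(4 + 27 i - 54 i\right)\right)^{2} = \left(4 \left(- \frac{1}{3}\right) \frac{-2 - 27 i}{733} \left(4 - 27 i\right)\right)^{2} = \left(- \frac{4 \left(-2 - 27 i\right) \left(4 - 27 i\right)}{2199}\right)^{2} = \frac{16 \left(-2 - 27 i\right)^{2} \left(4 - 27 i\right)^{2}}{4835601}$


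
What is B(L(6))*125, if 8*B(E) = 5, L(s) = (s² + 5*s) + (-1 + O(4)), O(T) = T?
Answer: 625/8 ≈ 78.125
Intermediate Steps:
L(s) = 3 + s² + 5*s (L(s) = (s² + 5*s) + (-1 + 4) = (s² + 5*s) + 3 = 3 + s² + 5*s)
B(E) = 5/8 (B(E) = (⅛)*5 = 5/8)
B(L(6))*125 = (5/8)*125 = 625/8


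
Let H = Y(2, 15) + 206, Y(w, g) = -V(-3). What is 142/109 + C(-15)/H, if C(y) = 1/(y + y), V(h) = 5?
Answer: 856151/657270 ≈ 1.3026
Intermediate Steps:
Y(w, g) = -5 (Y(w, g) = -1*5 = -5)
H = 201 (H = -5 + 206 = 201)
C(y) = 1/(2*y)
142/109 + C(-15)/H = 142/109 + ((1/2)/(-15))/201 = 142*(1/109) + ((1/2)*(-1/15))*(1/201) = 142/109 - 1/30*1/201 = 142/109 - 1/6030 = 856151/657270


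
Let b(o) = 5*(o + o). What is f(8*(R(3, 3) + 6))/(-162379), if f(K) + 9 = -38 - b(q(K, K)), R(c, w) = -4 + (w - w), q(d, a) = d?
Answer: 207/162379 ≈ 0.0012748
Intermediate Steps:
b(o) = 10*o (b(o) = 5*(2*o) = 10*o)
R(c, w) = -4 (R(c, w) = -4 + 0 = -4)
f(K) = -47 - 10*K (f(K) = -9 + (-38 - 10*K) = -47 - 10*K)
f(8*(R(3, 3) + 6))/(-162379) = (-47 - 80*(-4 + 6))/(-162379) = (-47 - 80*2)*(-1/162379) = (-47 - 10*16)*(-1/162379) = (-47 - 160)*(-1/162379) = -207*(-1/162379) = 207/162379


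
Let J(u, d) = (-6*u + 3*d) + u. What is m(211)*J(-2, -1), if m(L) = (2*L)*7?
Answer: 20678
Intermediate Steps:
m(L) = 14*L
J(u, d) = -5*u + 3*d
m(211)*J(-2, -1) = (14*211)*(-5*(-2) + 3*(-1)) = 2954*(10 - 3) = 2954*7 = 20678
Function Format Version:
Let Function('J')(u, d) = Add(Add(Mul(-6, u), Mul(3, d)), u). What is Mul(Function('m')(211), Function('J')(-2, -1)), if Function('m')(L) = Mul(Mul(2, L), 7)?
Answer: 20678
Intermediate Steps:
Function('m')(L) = Mul(14, L)
Function('J')(u, d) = Add(Mul(-5, u), Mul(3, d))
Mul(Function('m')(211), Function('J')(-2, -1)) = Mul(Mul(14, 211), Add(Mul(-5, -2), Mul(3, -1))) = Mul(2954, Add(10, -3)) = Mul(2954, 7) = 20678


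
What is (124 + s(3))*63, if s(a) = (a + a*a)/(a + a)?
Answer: 7938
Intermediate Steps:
s(a) = (a + a²)/(2*a) (s(a) = (a + a²)/((2*a)) = (a + a²)*(1/(2*a)) = (a + a²)/(2*a))
(124 + s(3))*63 = (124 + (½ + (½)*3))*63 = (124 + (½ + 3/2))*63 = (124 + 2)*63 = 126*63 = 7938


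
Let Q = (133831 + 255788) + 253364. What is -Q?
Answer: -642983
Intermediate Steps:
Q = 642983 (Q = 389619 + 253364 = 642983)
-Q = -1*642983 = -642983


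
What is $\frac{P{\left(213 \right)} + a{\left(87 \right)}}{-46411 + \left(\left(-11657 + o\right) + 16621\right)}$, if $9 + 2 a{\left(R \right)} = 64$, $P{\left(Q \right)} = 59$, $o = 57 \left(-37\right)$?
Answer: $- \frac{173}{87112} \approx -0.0019859$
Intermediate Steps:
$o = -2109$
$a{\left(R \right)} = \frac{55}{2}$ ($a{\left(R \right)} = - \frac{9}{2} + \frac{1}{2} \cdot 64 = - \frac{9}{2} + 32 = \frac{55}{2}$)
$\frac{P{\left(213 \right)} + a{\left(87 \right)}}{-46411 + \left(\left(-11657 + o\right) + 16621\right)} = \frac{59 + \frac{55}{2}}{-46411 + \left(\left(-11657 - 2109\right) + 16621\right)} = \frac{173}{2 \left(-46411 + \left(-13766 + 16621\right)\right)} = \frac{173}{2 \left(-46411 + 2855\right)} = \frac{173}{2 \left(-43556\right)} = \frac{173}{2} \left(- \frac{1}{43556}\right) = - \frac{173}{87112}$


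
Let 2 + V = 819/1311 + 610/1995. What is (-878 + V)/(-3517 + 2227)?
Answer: 8067221/11838330 ≈ 0.68145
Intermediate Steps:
V = -9815/9177 (V = -2 + (819/1311 + 610/1995) = -2 + (819*(1/1311) + 610*(1/1995)) = -2 + (273/437 + 122/399) = -2 + 8539/9177 = -9815/9177 ≈ -1.0695)
(-878 + V)/(-3517 + 2227) = (-878 - 9815/9177)/(-3517 + 2227) = -8067221/9177/(-1290) = -8067221/9177*(-1/1290) = 8067221/11838330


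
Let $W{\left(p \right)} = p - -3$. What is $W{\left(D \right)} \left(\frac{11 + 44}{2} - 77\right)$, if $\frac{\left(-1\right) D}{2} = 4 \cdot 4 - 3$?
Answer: $\frac{2277}{2} \approx 1138.5$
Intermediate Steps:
$D = -26$ ($D = - 2 \left(4 \cdot 4 - 3\right) = - 2 \left(16 - 3\right) = \left(-2\right) 13 = -26$)
$W{\left(p \right)} = 3 + p$ ($W{\left(p \right)} = p + 3 = 3 + p$)
$W{\left(D \right)} \left(\frac{11 + 44}{2} - 77\right) = \left(3 - 26\right) \left(\frac{11 + 44}{2} - 77\right) = - 23 \left(55 \cdot \frac{1}{2} - 77\right) = - 23 \left(\frac{55}{2} - 77\right) = \left(-23\right) \left(- \frac{99}{2}\right) = \frac{2277}{2}$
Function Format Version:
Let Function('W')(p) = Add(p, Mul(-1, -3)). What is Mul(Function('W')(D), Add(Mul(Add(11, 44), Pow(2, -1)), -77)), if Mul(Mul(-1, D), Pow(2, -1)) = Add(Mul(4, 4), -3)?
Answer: Rational(2277, 2) ≈ 1138.5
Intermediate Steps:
D = -26 (D = Mul(-2, Add(Mul(4, 4), -3)) = Mul(-2, Add(16, -3)) = Mul(-2, 13) = -26)
Function('W')(p) = Add(3, p) (Function('W')(p) = Add(p, 3) = Add(3, p))
Mul(Function('W')(D), Add(Mul(Add(11, 44), Pow(2, -1)), -77)) = Mul(Add(3, -26), Add(Mul(Add(11, 44), Pow(2, -1)), -77)) = Mul(-23, Add(Mul(55, Rational(1, 2)), -77)) = Mul(-23, Add(Rational(55, 2), -77)) = Mul(-23, Rational(-99, 2)) = Rational(2277, 2)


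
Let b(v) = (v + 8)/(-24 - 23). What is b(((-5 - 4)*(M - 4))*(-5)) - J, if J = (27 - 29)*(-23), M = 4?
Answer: -2170/47 ≈ -46.170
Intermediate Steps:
J = 46 (J = -2*(-23) = 46)
b(v) = -8/47 - v/47 (b(v) = (8 + v)/(-47) = (8 + v)*(-1/47) = -8/47 - v/47)
b(((-5 - 4)*(M - 4))*(-5)) - J = (-8/47 - (-5 - 4)*(4 - 4)*(-5)/47) - 1*46 = (-8/47 - (-9*0)*(-5)/47) - 46 = (-8/47 - 0*(-5)) - 46 = (-8/47 - 1/47*0) - 46 = (-8/47 + 0) - 46 = -8/47 - 46 = -2170/47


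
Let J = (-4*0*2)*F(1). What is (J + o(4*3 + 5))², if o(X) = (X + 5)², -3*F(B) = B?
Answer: 234256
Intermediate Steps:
F(B) = -B/3
J = 0 (J = (-4*0*2)*(-⅓*1) = (0*2)*(-⅓) = 0*(-⅓) = 0)
o(X) = (5 + X)²
(J + o(4*3 + 5))² = (0 + (5 + (4*3 + 5))²)² = (0 + (5 + (12 + 5))²)² = (0 + (5 + 17)²)² = (0 + 22²)² = (0 + 484)² = 484² = 234256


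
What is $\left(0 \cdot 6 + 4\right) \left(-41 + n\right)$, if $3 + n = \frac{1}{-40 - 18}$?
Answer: $- \frac{5106}{29} \approx -176.07$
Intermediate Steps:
$n = - \frac{175}{58}$ ($n = -3 + \frac{1}{-40 - 18} = -3 + \frac{1}{-58} = -3 - \frac{1}{58} = - \frac{175}{58} \approx -3.0172$)
$\left(0 \cdot 6 + 4\right) \left(-41 + n\right) = \left(0 \cdot 6 + 4\right) \left(-41 - \frac{175}{58}\right) = \left(0 + 4\right) \left(- \frac{2553}{58}\right) = 4 \left(- \frac{2553}{58}\right) = - \frac{5106}{29}$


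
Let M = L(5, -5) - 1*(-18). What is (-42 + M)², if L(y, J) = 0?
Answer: 576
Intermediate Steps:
M = 18 (M = 0 - 1*(-18) = 0 + 18 = 18)
(-42 + M)² = (-42 + 18)² = (-24)² = 576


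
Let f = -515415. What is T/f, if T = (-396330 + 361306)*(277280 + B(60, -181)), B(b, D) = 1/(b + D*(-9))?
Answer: 16402647057104/870535935 ≈ 18842.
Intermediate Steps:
B(b, D) = 1/(b - 9*D)
T = -16402647057104/1689 (T = (-396330 + 361306)*(277280 + 1/(60 - 9*(-181))) = -35024*(277280 + 1/(60 + 1629)) = -35024*(277280 + 1/1689) = -35024*468325921/1689 = -16402647057104/1689 ≈ -9.7115e+9)
T/f = -16402647057104/1689/(-515415) = -16402647057104/1689*(-1/515415) = 16402647057104/870535935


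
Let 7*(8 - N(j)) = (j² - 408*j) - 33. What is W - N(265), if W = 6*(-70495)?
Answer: -2998774/7 ≈ -4.2840e+5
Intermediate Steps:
N(j) = 89/7 - j²/7 + 408*j/7 (N(j) = 8 - ((j² - 408*j) - 33)/7 = 8 - (-33 + j² - 408*j)/7 = 8 + (33/7 - j²/7 + 408*j/7) = 89/7 - j²/7 + 408*j/7)
W = -422970
W - N(265) = -422970 - (89/7 - ⅐*265² + (408/7)*265) = -422970 - (89/7 - ⅐*70225 + 108120/7) = -422970 - (89/7 - 70225/7 + 108120/7) = -422970 - 1*37984/7 = -422970 - 37984/7 = -2998774/7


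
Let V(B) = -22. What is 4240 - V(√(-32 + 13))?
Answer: 4262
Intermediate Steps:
4240 - V(√(-32 + 13)) = 4240 - 1*(-22) = 4240 + 22 = 4262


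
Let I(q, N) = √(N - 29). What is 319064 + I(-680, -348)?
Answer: 319064 + I*√377 ≈ 3.1906e+5 + 19.416*I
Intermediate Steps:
I(q, N) = √(-29 + N)
319064 + I(-680, -348) = 319064 + √(-29 - 348) = 319064 + √(-377) = 319064 + I*√377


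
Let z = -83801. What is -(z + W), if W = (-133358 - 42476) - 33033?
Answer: 292668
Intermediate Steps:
W = -208867 (W = -175834 - 33033 = -208867)
-(z + W) = -(-83801 - 208867) = -1*(-292668) = 292668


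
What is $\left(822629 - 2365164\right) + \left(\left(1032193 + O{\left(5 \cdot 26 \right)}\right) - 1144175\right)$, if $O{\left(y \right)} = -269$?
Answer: $-1654786$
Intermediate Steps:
$\left(822629 - 2365164\right) + \left(\left(1032193 + O{\left(5 \cdot 26 \right)}\right) - 1144175\right) = \left(822629 - 2365164\right) + \left(\left(1032193 - 269\right) - 1144175\right) = -1542535 + \left(1031924 - 1144175\right) = -1542535 - 112251 = -1654786$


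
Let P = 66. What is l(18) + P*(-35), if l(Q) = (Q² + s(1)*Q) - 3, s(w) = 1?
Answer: -1971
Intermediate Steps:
l(Q) = -3 + Q + Q² (l(Q) = (Q² + 1*Q) - 3 = (Q² + Q) - 3 = (Q + Q²) - 3 = -3 + Q + Q²)
l(18) + P*(-35) = (-3 + 18 + 18²) + 66*(-35) = (-3 + 18 + 324) - 2310 = 339 - 2310 = -1971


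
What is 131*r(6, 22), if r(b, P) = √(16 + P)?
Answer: 131*√38 ≈ 807.54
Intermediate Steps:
131*r(6, 22) = 131*√(16 + 22) = 131*√38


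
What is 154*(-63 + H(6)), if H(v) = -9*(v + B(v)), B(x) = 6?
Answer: -26334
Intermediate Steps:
H(v) = -54 - 9*v (H(v) = -9*(v + 6) = -9*(6 + v) = -54 - 9*v)
154*(-63 + H(6)) = 154*(-63 + (-54 - 9*6)) = 154*(-63 + (-54 - 54)) = 154*(-63 - 108) = 154*(-171) = -26334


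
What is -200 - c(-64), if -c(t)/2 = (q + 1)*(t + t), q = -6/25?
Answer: -9864/25 ≈ -394.56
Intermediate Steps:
q = -6/25 (q = -6*1/25 = -6/25 ≈ -0.24000)
c(t) = -76*t/25 (c(t) = -2*(-6/25 + 1)*(t + t) = -38*2*t/25 = -76*t/25)
-200 - c(-64) = -200 - (-76)*(-64)/25 = -200 - 1*4864/25 = -200 - 4864/25 = -9864/25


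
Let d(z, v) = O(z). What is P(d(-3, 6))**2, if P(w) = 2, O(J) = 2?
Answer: 4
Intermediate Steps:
d(z, v) = 2
P(d(-3, 6))**2 = 2**2 = 4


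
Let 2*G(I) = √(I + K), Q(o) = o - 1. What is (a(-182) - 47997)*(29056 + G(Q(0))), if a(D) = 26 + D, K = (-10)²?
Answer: -1399133568 - 144459*√11/2 ≈ -1.3994e+9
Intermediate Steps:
K = 100
Q(o) = -1 + o
G(I) = √(100 + I)/2 (G(I) = √(I + 100)/2 = √(100 + I)/2)
(a(-182) - 47997)*(29056 + G(Q(0))) = ((26 - 182) - 47997)*(29056 + √(100 + (-1 + 0))/2) = (-156 - 47997)*(29056 + √(100 - 1)/2) = -48153*(29056 + √99/2) = -48153*(29056 + (3*√11)/2) = -48153*(29056 + 3*√11/2) = -1399133568 - 144459*√11/2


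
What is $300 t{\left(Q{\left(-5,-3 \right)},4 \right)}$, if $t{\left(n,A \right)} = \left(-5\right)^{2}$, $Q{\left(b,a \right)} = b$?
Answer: $7500$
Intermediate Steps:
$t{\left(n,A \right)} = 25$
$300 t{\left(Q{\left(-5,-3 \right)},4 \right)} = 300 \cdot 25 = 7500$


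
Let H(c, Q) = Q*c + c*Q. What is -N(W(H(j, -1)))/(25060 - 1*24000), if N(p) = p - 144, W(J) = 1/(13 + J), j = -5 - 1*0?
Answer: 3311/24380 ≈ 0.13581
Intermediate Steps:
j = -5 (j = -5 + 0 = -5)
H(c, Q) = 2*Q*c (H(c, Q) = Q*c + Q*c = 2*Q*c)
N(p) = -144 + p
-N(W(H(j, -1)))/(25060 - 1*24000) = -(-144 + 1/(13 + 2*(-1)*(-5)))/(25060 - 1*24000) = -(-144 + 1/(13 + 10))/(25060 - 24000) = -(-144 + 1/23)/1060 = -(-3311)/(23*1060) = -1*(-3311/24380) = 3311/24380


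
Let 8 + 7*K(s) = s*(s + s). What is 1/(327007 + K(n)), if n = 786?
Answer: 1/503519 ≈ 1.9860e-6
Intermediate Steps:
K(s) = -8/7 + 2*s²/7 (K(s) = -8/7 + (s*(s + s))/7 = -8/7 + (s*(2*s))/7 = -8/7 + (2*s²)/7 = -8/7 + 2*s²/7)
1/(327007 + K(n)) = 1/(327007 + (-8/7 + (2/7)*786²)) = 1/(327007 + (-8/7 + (2/7)*617796)) = 1/(327007 + (-8/7 + 1235592/7)) = 1/(327007 + 176512) = 1/503519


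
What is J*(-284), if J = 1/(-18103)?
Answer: 284/18103 ≈ 0.015688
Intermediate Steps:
J = -1/18103 ≈ -5.5239e-5
J*(-284) = -1/18103*(-284) = 284/18103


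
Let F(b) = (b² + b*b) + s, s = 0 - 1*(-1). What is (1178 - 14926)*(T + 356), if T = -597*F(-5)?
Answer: 413691068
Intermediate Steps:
s = 1 (s = 0 + 1 = 1)
F(b) = 1 + 2*b² (F(b) = (b² + b*b) + 1 = (b² + b²) + 1 = 2*b² + 1 = 1 + 2*b²)
T = -30447 (T = -597*(1 + 2*(-5)²) = -597*(1 + 2*25) = -597*(1 + 50) = -597*51 = -30447)
(1178 - 14926)*(T + 356) = (1178 - 14926)*(-30447 + 356) = -13748*(-30091) = 413691068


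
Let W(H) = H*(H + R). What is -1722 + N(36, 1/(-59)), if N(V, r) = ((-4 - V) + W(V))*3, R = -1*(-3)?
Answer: 2370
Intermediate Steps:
R = 3
W(H) = H*(3 + H) (W(H) = H*(H + 3) = H*(3 + H))
N(V, r) = -12 - 3*V + 3*V*(3 + V) (N(V, r) = ((-4 - V) + V*(3 + V))*3 = (-4 - V + V*(3 + V))*3 = -12 - 3*V + 3*V*(3 + V))
-1722 + N(36, 1/(-59)) = -1722 + (-12 - 3*36 + 3*36*(3 + 36)) = -1722 + (-12 - 108 + 3*36*39) = -1722 + (-12 - 108 + 4212) = -1722 + 4092 = 2370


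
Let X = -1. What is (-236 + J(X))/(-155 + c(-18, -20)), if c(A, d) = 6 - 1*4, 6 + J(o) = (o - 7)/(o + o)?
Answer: 14/9 ≈ 1.5556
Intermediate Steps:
J(o) = -6 + (-7 + o)/(2*o) (J(o) = -6 + (o - 7)/(o + o) = -6 + (-7 + o)/((2*o)) = -6 + (-7 + o)*(1/(2*o)) = -6 + (-7 + o)/(2*o))
c(A, d) = 2 (c(A, d) = 6 - 4 = 2)
(-236 + J(X))/(-155 + c(-18, -20)) = (-236 + (½)*(-7 - 11*(-1))/(-1))/(-155 + 2) = (-236 + (½)*(-1)*(-7 + 11))/(-153) = (-236 + (½)*(-1)*4)*(-1/153) = (-236 - 2)*(-1/153) = -238*(-1/153) = 14/9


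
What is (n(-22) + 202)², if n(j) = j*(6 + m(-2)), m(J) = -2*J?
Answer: 324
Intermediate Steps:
n(j) = 10*j (n(j) = j*(6 - 2*(-2)) = j*(6 + 4) = j*10 = 10*j)
(n(-22) + 202)² = (10*(-22) + 202)² = (-220 + 202)² = (-18)² = 324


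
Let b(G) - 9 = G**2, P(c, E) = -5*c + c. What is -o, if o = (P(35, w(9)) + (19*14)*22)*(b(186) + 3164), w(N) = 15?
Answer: -215736528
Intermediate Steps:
P(c, E) = -4*c
b(G) = 9 + G**2
o = 215736528 (o = (-4*35 + (19*14)*22)*((9 + 186**2) + 3164) = (-140 + 266*22)*((9 + 34596) + 3164) = (-140 + 5852)*(34605 + 3164) = 5712*37769 = 215736528)
-o = -1*215736528 = -215736528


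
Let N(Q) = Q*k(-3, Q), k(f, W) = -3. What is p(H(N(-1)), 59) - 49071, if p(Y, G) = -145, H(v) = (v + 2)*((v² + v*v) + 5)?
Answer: -49216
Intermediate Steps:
N(Q) = -3*Q (N(Q) = Q*(-3) = -3*Q)
H(v) = (2 + v)*(5 + 2*v²) (H(v) = (2 + v)*((v² + v²) + 5) = (2 + v)*(2*v² + 5) = (2 + v)*(5 + 2*v²))
p(H(N(-1)), 59) - 49071 = -145 - 49071 = -49216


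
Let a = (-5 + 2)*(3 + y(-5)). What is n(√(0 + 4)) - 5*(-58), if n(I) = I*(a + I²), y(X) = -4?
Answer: 304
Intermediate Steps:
a = 3 (a = (-5 + 2)*(3 - 4) = -3*(-1) = 3)
n(I) = I*(3 + I²)
n(√(0 + 4)) - 5*(-58) = √(0 + 4)*(3 + (√(0 + 4))²) - 5*(-58) = √4*(3 + (√4)²) + 290 = 2*(3 + 2²) + 290 = 2*(3 + 4) + 290 = 2*7 + 290 = 14 + 290 = 304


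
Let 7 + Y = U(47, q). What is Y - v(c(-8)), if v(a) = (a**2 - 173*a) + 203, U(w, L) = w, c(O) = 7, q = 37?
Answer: 999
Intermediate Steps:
v(a) = 203 + a**2 - 173*a
Y = 40 (Y = -7 + 47 = 40)
Y - v(c(-8)) = 40 - (203 + 7**2 - 173*7) = 40 - (203 + 49 - 1211) = 40 - 1*(-959) = 40 + 959 = 999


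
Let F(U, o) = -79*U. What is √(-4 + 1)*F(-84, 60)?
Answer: 6636*I*√3 ≈ 11494.0*I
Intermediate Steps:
√(-4 + 1)*F(-84, 60) = √(-4 + 1)*(-79*(-84)) = √(-3)*6636 = (I*√3)*6636 = 6636*I*√3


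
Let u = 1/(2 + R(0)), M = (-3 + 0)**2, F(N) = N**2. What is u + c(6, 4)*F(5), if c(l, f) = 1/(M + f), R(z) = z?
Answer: 63/26 ≈ 2.4231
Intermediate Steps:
M = 9 (M = (-3)**2 = 9)
c(l, f) = 1/(9 + f)
u = 1/2 (u = 1/(2 + 0) = 1/2 ≈ 0.50000)
u + c(6, 4)*F(5) = 1/2 + 5**2/(9 + 4) = 1/2 + 25/13 = 63/26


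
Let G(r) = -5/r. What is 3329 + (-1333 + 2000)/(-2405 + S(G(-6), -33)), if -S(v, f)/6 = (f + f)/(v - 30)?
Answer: 1408885854/423251 ≈ 3328.7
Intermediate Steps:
S(v, f) = -12*f/(-30 + v) (S(v, f) = -6*(f + f)/(v - 30) = -6*2*f/(-30 + v) = -12*f/(-30 + v))
3329 + (-1333 + 2000)/(-2405 + S(G(-6), -33)) = 3329 + (-1333 + 2000)/(-2405 - 12*(-33)/(-30 - 5/(-6))) = 3329 + 667/(-2405 - 12*(-33)/(-30 - 5*(-⅙))) = 3329 + 667/(-2405 - 12*(-33)/(-30 + ⅚)) = 3329 + 667/(-2405 - 12*(-33)/(-175/6)) = 3329 + 667/(-2405 - 12*(-33)*(-6/175)) = 3329 + 667/(-2405 - 2376/175) = 3329 + 667/(-423251/175) = 3329 + 667*(-175/423251) = 3329 - 116725/423251 = 1408885854/423251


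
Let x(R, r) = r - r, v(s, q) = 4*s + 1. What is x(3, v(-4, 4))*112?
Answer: 0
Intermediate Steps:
v(s, q) = 1 + 4*s
x(R, r) = 0
x(3, v(-4, 4))*112 = 0*112 = 0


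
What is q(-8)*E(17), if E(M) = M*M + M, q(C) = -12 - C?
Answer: -1224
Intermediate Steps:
E(M) = M + M**2 (E(M) = M**2 + M = M + M**2)
q(-8)*E(17) = (-12 - 1*(-8))*(17*(1 + 17)) = (-12 + 8)*(17*18) = -4*306 = -1224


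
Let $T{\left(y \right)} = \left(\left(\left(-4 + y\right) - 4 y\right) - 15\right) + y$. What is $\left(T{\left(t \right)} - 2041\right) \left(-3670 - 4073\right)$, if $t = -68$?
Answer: $14897532$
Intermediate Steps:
$T{\left(y \right)} = -19 - 2 y$ ($T{\left(y \right)} = \left(\left(-4 - 3 y\right) - 15\right) + y = \left(-19 - 3 y\right) + y = -19 - 2 y$)
$\left(T{\left(t \right)} - 2041\right) \left(-3670 - 4073\right) = \left(\left(-19 - -136\right) - 2041\right) \left(-3670 - 4073\right) = \left(\left(-19 + 136\right) - 2041\right) \left(-7743\right) = \left(117 - 2041\right) \left(-7743\right) = \left(-1924\right) \left(-7743\right) = 14897532$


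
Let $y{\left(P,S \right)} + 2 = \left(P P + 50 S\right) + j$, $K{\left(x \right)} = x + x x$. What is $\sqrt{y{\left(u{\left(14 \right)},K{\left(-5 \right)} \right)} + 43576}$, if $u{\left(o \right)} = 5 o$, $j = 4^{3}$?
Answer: $\sqrt{49538} \approx 222.57$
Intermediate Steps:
$j = 64$
$K{\left(x \right)} = x + x^{2}$
$y{\left(P,S \right)} = 62 + P^{2} + 50 S$ ($y{\left(P,S \right)} = -2 + \left(\left(P P + 50 S\right) + 64\right) = -2 + \left(\left(P^{2} + 50 S\right) + 64\right) = -2 + \left(64 + P^{2} + 50 S\right) = 62 + P^{2} + 50 S$)
$\sqrt{y{\left(u{\left(14 \right)},K{\left(-5 \right)} \right)} + 43576} = \sqrt{\left(62 + \left(5 \cdot 14\right)^{2} + 50 \left(- 5 \left(1 - 5\right)\right)\right) + 43576} = \sqrt{\left(62 + 70^{2} + 50 \left(\left(-5\right) \left(-4\right)\right)\right) + 43576} = \sqrt{\left(62 + 4900 + 50 \cdot 20\right) + 43576} = \sqrt{\left(62 + 4900 + 1000\right) + 43576} = \sqrt{5962 + 43576} = \sqrt{49538}$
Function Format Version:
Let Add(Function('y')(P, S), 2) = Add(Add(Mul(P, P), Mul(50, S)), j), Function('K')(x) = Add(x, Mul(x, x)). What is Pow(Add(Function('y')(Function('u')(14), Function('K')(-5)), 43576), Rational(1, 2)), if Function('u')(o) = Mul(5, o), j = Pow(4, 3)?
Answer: Pow(49538, Rational(1, 2)) ≈ 222.57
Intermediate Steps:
j = 64
Function('K')(x) = Add(x, Pow(x, 2))
Function('y')(P, S) = Add(62, Pow(P, 2), Mul(50, S)) (Function('y')(P, S) = Add(-2, Add(Add(Mul(P, P), Mul(50, S)), 64)) = Add(-2, Add(Add(Pow(P, 2), Mul(50, S)), 64)) = Add(-2, Add(64, Pow(P, 2), Mul(50, S))) = Add(62, Pow(P, 2), Mul(50, S)))
Pow(Add(Function('y')(Function('u')(14), Function('K')(-5)), 43576), Rational(1, 2)) = Pow(Add(Add(62, Pow(Mul(5, 14), 2), Mul(50, Mul(-5, Add(1, -5)))), 43576), Rational(1, 2)) = Pow(Add(Add(62, Pow(70, 2), Mul(50, Mul(-5, -4))), 43576), Rational(1, 2)) = Pow(Add(Add(62, 4900, Mul(50, 20)), 43576), Rational(1, 2)) = Pow(Add(Add(62, 4900, 1000), 43576), Rational(1, 2)) = Pow(Add(5962, 43576), Rational(1, 2)) = Pow(49538, Rational(1, 2))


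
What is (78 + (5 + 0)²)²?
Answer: 10609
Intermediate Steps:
(78 + (5 + 0)²)² = (78 + 5²)² = (78 + 25)² = 103² = 10609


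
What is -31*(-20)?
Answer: 620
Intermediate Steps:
-31*(-20) = -1*(-620) = 620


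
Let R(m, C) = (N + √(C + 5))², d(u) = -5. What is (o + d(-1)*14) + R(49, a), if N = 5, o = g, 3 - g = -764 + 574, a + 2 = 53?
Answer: 204 + 20*√14 ≈ 278.83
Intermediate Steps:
a = 51 (a = -2 + 53 = 51)
g = 193 (g = 3 - (-764 + 574) = 3 - 1*(-190) = 3 + 190 = 193)
o = 193
R(m, C) = (5 + √(5 + C))² (R(m, C) = (5 + √(C + 5))² = (5 + √(5 + C))²)
(o + d(-1)*14) + R(49, a) = (193 - 5*14) + (5 + √(5 + 51))² = (193 - 70) + (5 + √56)² = 123 + (5 + 2*√14)²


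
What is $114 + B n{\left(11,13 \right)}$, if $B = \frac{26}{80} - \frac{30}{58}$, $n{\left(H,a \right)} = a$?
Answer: $\frac{129341}{1160} \approx 111.5$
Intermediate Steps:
$B = - \frac{223}{1160}$ ($B = 26 \cdot \frac{1}{80} - \frac{15}{29} = \frac{13}{40} - \frac{15}{29} = - \frac{223}{1160} \approx -0.19224$)
$114 + B n{\left(11,13 \right)} = 114 - \frac{2899}{1160} = \frac{129341}{1160}$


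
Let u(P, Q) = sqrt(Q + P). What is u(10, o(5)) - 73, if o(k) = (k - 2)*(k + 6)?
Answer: -73 + sqrt(43) ≈ -66.443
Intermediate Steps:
o(k) = (-2 + k)*(6 + k)
u(P, Q) = sqrt(P + Q)
u(10, o(5)) - 73 = sqrt(10 + (-12 + 5**2 + 4*5)) - 73 = sqrt(10 + (-12 + 25 + 20)) - 73 = sqrt(10 + 33) - 73 = sqrt(43) - 73 = -73 + sqrt(43)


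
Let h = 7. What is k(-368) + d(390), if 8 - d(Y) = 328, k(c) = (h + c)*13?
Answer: -5013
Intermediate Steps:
k(c) = 91 + 13*c (k(c) = (7 + c)*13 = 91 + 13*c)
d(Y) = -320 (d(Y) = 8 - 1*328 = 8 - 328 = -320)
k(-368) + d(390) = (91 + 13*(-368)) - 320 = (91 - 4784) - 320 = -4693 - 320 = -5013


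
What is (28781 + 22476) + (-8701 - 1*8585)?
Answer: 33971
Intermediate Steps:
(28781 + 22476) + (-8701 - 1*8585) = 51257 + (-8701 - 8585) = 51257 - 17286 = 33971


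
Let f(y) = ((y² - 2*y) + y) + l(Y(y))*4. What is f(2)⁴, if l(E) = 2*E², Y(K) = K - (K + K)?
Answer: 1336336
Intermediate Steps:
Y(K) = -K (Y(K) = K - 2*K = -K)
f(y) = -y + 9*y² (f(y) = ((y² - 2*y) + y) + (2*(-y)²)*4 = (y² - y) + (2*y²)*4 = (y² - y) + 8*y² = -y + 9*y²)
f(2)⁴ = (2*(-1 + 9*2))⁴ = (2*(-1 + 18))⁴ = (2*17)⁴ = 34⁴ = 1336336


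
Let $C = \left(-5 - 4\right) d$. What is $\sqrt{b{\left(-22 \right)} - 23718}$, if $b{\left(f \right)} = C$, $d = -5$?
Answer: $i \sqrt{23673} \approx 153.86 i$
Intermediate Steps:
$C = 45$ ($C = \left(-5 - 4\right) \left(-5\right) = \left(-9\right) \left(-5\right) = 45$)
$b{\left(f \right)} = 45$
$\sqrt{b{\left(-22 \right)} - 23718} = \sqrt{45 - 23718} = \sqrt{-23673} = i \sqrt{23673}$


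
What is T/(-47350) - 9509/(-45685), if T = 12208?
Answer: -10747133/216318475 ≈ -0.049682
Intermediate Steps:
T/(-47350) - 9509/(-45685) = 12208/(-47350) - 9509/(-45685) = 12208*(-1/47350) - 9509*(-1/45685) = -6104/23675 + 9509/45685 = -10747133/216318475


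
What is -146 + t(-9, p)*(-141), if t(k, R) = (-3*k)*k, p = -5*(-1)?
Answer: 34117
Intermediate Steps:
p = 5
t(k, R) = -3*k²
-146 + t(-9, p)*(-141) = -146 - 3*(-9)²*(-141) = -146 - 3*81*(-141) = -146 - 243*(-141) = -146 + 34263 = 34117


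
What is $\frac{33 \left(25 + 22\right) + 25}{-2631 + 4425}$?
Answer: $\frac{788}{897} \approx 0.87848$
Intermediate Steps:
$\frac{33 \left(25 + 22\right) + 25}{-2631 + 4425} = \frac{33 \cdot 47 + 25}{1794} = \left(1551 + 25\right) \frac{1}{1794} = 1576 \cdot \frac{1}{1794} = \frac{788}{897}$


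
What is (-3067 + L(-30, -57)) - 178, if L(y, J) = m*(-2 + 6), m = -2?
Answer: -3253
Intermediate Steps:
L(y, J) = -8 (L(y, J) = -2*(-2 + 6) = -2*4 = -8)
(-3067 + L(-30, -57)) - 178 = (-3067 - 8) - 178 = -3075 - 178 = -3253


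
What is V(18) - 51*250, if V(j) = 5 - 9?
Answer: -12754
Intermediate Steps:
V(j) = -4
V(18) - 51*250 = -4 - 51*250 = -4 - 12750 = -12754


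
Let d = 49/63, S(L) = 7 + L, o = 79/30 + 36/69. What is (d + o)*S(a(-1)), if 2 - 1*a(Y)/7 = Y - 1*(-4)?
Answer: 0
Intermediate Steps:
a(Y) = -14 - 7*Y (a(Y) = 14 - 7*(Y - 1*(-4)) = 14 - 7*(Y + 4) = 14 - 7*(4 + Y) = 14 + (-28 - 7*Y) = -14 - 7*Y)
o = 2177/690 (o = 79*(1/30) + 36*(1/69) = 79/30 + 12/23 = 2177/690 ≈ 3.1551)
d = 7/9 (d = 49*(1/63) = 7/9 ≈ 0.77778)
(d + o)*S(a(-1)) = (7/9 + 2177/690)*(7 + (-14 - 7*(-1))) = 8141*(7 + (-14 + 7))/2070 = 8141*(7 - 7)/2070 = (8141/2070)*0 = 0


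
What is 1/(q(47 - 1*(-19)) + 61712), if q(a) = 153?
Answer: 1/61865 ≈ 1.6164e-5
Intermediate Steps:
1/(q(47 - 1*(-19)) + 61712) = 1/(153 + 61712) = 1/61865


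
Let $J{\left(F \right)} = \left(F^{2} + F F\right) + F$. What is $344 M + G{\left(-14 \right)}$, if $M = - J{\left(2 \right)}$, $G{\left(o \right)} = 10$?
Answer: $-3430$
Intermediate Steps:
$J{\left(F \right)} = F + 2 F^{2}$ ($J{\left(F \right)} = \left(F^{2} + F^{2}\right) + F = 2 F^{2} + F = F + 2 F^{2}$)
$M = -10$ ($M = - 2 \left(1 + 2 \cdot 2\right) = - 2 \left(1 + 4\right) = - 2 \cdot 5 = \left(-1\right) 10 = -10$)
$344 M + G{\left(-14 \right)} = 344 \left(-10\right) + 10 = -3440 + 10 = -3430$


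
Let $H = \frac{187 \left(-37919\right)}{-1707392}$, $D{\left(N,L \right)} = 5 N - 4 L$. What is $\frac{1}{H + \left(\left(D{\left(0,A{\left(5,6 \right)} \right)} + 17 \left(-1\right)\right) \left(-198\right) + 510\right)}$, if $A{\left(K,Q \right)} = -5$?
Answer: $- \frac{1707392}{136330075} \approx -0.012524$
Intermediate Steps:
$D{\left(N,L \right)} = - 4 L + 5 N$
$H = \frac{7090853}{1707392}$ ($H = \left(-7090853\right) \left(- \frac{1}{1707392}\right) = \frac{7090853}{1707392} \approx 4.153$)
$\frac{1}{H + \left(\left(D{\left(0,A{\left(5,6 \right)} \right)} + 17 \left(-1\right)\right) \left(-198\right) + 510\right)} = \frac{1}{\frac{7090853}{1707392} + \left(\left(\left(\left(-4\right) \left(-5\right) + 5 \cdot 0\right) + 17 \left(-1\right)\right) \left(-198\right) + 510\right)} = \frac{1}{\frac{7090853}{1707392} + \left(\left(\left(20 + 0\right) - 17\right) \left(-198\right) + 510\right)} = \frac{1}{\frac{7090853}{1707392} + \left(\left(20 - 17\right) \left(-198\right) + 510\right)} = \frac{1}{\frac{7090853}{1707392} + \left(3 \left(-198\right) + 510\right)} = \frac{1}{\frac{7090853}{1707392} + \left(-594 + 510\right)} = \frac{1}{\frac{7090853}{1707392} - 84} = \frac{1}{- \frac{136330075}{1707392}} = - \frac{1707392}{136330075}$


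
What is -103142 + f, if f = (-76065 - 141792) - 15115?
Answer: -336114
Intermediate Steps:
f = -232972 (f = -217857 - 15115 = -232972)
-103142 + f = -103142 - 232972 = -336114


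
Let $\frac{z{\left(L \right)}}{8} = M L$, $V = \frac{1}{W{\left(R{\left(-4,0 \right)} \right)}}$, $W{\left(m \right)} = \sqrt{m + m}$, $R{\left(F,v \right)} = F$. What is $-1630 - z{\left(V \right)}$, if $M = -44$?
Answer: $-1630 - 88 i \sqrt{2} \approx -1630.0 - 124.45 i$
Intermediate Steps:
$W{\left(m \right)} = \sqrt{2} \sqrt{m}$ ($W{\left(m \right)} = \sqrt{2 m} = \sqrt{2} \sqrt{m}$)
$V = - \frac{i \sqrt{2}}{4}$ ($V = \frac{1}{\sqrt{2} \sqrt{-4}} = \frac{1}{\sqrt{2} \cdot 2 i} = \frac{1}{2 i \sqrt{2}} = - \frac{i \sqrt{2}}{4} \approx - 0.35355 i$)
$z{\left(L \right)} = - 352 L$ ($z{\left(L \right)} = 8 \left(- 44 L\right) = - 352 L$)
$-1630 - z{\left(V \right)} = -1630 - - 352 \left(- \frac{i \sqrt{2}}{4}\right) = -1630 - 88 i \sqrt{2}$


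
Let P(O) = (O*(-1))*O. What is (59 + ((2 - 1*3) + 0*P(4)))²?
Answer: 3364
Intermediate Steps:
P(O) = -O² (P(O) = (-O)*O = -O²)
(59 + ((2 - 1*3) + 0*P(4)))² = (59 + ((2 - 1*3) + 0*(-1*4²)))² = (59 + ((2 - 3) + 0*(-1*16)))² = (59 + (-1 + 0*(-16)))² = (59 + (-1 + 0))² = (59 - 1)² = 58² = 3364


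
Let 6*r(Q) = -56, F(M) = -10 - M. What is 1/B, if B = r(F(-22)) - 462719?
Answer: -3/1388185 ≈ -2.1611e-6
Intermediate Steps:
r(Q) = -28/3 (r(Q) = (⅙)*(-56) = -28/3)
B = -1388185/3 (B = -28/3 - 462719 = -1388185/3 ≈ -4.6273e+5)
1/B = 1/(-1388185/3) = -3/1388185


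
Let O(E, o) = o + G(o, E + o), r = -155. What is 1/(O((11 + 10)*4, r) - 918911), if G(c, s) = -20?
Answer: -1/919086 ≈ -1.0880e-6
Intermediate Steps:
O(E, o) = -20 + o (O(E, o) = o - 20 = -20 + o)
1/(O((11 + 10)*4, r) - 918911) = 1/((-20 - 155) - 918911) = 1/(-175 - 918911) = 1/(-919086) = -1/919086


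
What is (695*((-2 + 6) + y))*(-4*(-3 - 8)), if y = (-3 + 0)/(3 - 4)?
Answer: 214060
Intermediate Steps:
y = 3 (y = -3/(-1) = -3*(-1) = 3)
(695*((-2 + 6) + y))*(-4*(-3 - 8)) = (695*((-2 + 6) + 3))*(-4*(-3 - 8)) = (695*(4 + 3))*(-4*(-11)) = (695*7)*44 = 4865*44 = 214060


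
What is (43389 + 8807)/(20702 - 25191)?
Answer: -52196/4489 ≈ -11.628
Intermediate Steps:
(43389 + 8807)/(20702 - 25191) = 52196/(-4489) = 52196*(-1/4489) = -52196/4489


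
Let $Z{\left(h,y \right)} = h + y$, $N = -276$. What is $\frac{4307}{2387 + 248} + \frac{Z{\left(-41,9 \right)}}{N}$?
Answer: $\frac{318263}{181815} \approx 1.7505$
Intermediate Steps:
$\frac{4307}{2387 + 248} + \frac{Z{\left(-41,9 \right)}}{N} = \frac{4307}{2387 + 248} + \frac{-41 + 9}{-276} = \frac{4307}{2635} - - \frac{8}{69} = 4307 \cdot \frac{1}{2635} + \frac{8}{69} = \frac{4307}{2635} + \frac{8}{69} = \frac{318263}{181815}$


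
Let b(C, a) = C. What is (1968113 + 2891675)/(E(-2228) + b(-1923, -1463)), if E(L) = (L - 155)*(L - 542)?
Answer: 4859788/6598987 ≈ 0.73644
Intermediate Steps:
E(L) = (-542 + L)*(-155 + L) (E(L) = (-155 + L)*(-542 + L) = (-542 + L)*(-155 + L))
(1968113 + 2891675)/(E(-2228) + b(-1923, -1463)) = (1968113 + 2891675)/((84010 + (-2228)**2 - 697*(-2228)) - 1923) = 4859788/((84010 + 4963984 + 1552916) - 1923) = 4859788/(6600910 - 1923) = 4859788/6598987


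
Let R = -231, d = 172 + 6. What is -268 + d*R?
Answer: -41386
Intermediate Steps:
d = 178
-268 + d*R = -268 + 178*(-231) = -268 - 41118 = -41386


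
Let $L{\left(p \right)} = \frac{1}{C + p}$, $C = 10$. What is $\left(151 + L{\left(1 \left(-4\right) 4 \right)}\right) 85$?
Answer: $\frac{76925}{6} \approx 12821.0$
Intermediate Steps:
$L{\left(p \right)} = \frac{1}{10 + p}$
$\left(151 + L{\left(1 \left(-4\right) 4 \right)}\right) 85 = \left(151 + \frac{1}{10 + 1 \left(-4\right) 4}\right) 85 = \left(151 + \frac{1}{10 - 16}\right) 85 = \left(151 + \frac{1}{-6}\right) 85 = \left(151 - \frac{1}{6}\right) 85 = \frac{905}{6} \cdot 85 = \frac{76925}{6}$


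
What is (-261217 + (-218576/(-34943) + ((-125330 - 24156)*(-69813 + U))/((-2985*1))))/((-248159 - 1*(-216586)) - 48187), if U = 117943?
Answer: -44832198210713/1663871046960 ≈ -26.945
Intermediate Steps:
(-261217 + (-218576/(-34943) + ((-125330 - 24156)*(-69813 + U))/((-2985*1))))/((-248159 - 1*(-216586)) - 48187) = (-261217 + (-218576/(-34943) + ((-125330 - 24156)*(-69813 + 117943))/((-2985*1))))/((-248159 - 1*(-216586)) - 48187) = (-261217 + (-218576*(-1/34943) - 149486*48130/(-2985)))/((-248159 + 216586) - 48187) = (-261217 + (218576/34943 - 7194761180*(-1/2985)))/(-31573 - 48187) = (-261217 + (218576/34943 + 1438952236/597))/(-79760) = (-261217 + 50281438472420/20860971)*(-1/79760) = (44832198210713/20860971)*(-1/79760) = -44832198210713/1663871046960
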